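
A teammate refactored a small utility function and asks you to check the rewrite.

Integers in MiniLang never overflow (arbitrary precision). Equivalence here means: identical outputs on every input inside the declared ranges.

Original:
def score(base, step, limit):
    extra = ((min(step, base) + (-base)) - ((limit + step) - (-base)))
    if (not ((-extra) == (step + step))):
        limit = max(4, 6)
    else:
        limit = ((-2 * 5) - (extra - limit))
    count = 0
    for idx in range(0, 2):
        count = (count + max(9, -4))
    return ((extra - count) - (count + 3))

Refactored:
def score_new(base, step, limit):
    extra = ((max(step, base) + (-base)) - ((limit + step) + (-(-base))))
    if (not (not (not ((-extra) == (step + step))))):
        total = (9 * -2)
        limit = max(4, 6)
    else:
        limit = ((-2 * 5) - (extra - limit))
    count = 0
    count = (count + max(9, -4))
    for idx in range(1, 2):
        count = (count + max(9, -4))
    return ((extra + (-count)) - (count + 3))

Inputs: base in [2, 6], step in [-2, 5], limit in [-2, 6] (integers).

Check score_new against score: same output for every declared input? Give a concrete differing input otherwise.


base=2, step=-2, limit=-2 yields -41 from score but -37 from score_new.
verdict: not equivalent; witness: base=2, step=-2, limit=-2


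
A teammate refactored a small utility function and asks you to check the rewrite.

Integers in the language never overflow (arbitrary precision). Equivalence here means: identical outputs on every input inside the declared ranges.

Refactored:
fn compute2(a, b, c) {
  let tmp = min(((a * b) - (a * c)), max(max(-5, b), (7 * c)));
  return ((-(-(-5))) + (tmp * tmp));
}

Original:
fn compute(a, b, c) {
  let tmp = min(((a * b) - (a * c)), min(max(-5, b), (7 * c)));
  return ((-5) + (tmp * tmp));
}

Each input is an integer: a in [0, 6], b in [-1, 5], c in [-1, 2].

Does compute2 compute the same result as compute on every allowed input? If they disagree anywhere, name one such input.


Evaluate both at a=0, b=-1, c=-1.
compute: tmp becomes -7; next final value 44
compute2: tmp becomes -1; next final value -4
44 and -4 differ, so these are not the same function on this domain.
verdict: not equivalent; witness: a=0, b=-1, c=-1


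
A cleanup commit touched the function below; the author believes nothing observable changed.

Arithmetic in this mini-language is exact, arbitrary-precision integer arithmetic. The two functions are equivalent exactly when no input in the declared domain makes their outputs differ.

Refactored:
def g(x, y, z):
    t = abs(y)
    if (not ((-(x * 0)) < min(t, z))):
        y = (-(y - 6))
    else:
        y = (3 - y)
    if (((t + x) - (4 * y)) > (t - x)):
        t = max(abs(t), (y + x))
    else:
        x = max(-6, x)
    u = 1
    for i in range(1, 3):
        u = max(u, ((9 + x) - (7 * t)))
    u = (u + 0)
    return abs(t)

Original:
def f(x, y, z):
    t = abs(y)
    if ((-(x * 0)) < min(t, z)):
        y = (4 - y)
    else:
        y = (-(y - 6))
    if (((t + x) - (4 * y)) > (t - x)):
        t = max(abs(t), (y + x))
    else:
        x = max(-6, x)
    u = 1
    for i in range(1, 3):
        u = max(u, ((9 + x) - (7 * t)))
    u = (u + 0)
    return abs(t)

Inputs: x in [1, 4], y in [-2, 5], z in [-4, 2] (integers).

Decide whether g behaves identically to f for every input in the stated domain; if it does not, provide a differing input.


The rewrite breaks on x=3, y=2, z=1, where the results are 2 and 4.
f: t=2, then ((-(x * 0)) < min(t, z)) is true, then y=2, then (((t + x) - (4 * y)) > (t - x)) is false, then x=3, then u=1, then (i=1), then u=1, then (i=2), then u=1, then u=1, then returns 2
g: t=2, then (not ((-(x * 0)) < min(t, z))) is false, then y=1, then (((t + x) - (4 * y)) > (t - x)) is true, then t=4, then u=1, then (i=1), then u=1, then (i=2), then u=1, then u=1, then returns 4
verdict: not equivalent; witness: x=3, y=2, z=1


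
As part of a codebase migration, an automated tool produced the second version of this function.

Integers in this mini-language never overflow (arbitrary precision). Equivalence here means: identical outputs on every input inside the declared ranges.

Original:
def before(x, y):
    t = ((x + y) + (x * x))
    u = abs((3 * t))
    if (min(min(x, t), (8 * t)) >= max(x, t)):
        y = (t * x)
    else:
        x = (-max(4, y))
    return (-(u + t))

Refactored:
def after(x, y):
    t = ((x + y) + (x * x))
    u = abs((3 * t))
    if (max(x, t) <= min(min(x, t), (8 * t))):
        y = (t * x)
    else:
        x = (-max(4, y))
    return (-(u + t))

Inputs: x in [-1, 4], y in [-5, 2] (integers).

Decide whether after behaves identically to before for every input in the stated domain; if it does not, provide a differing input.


The two are interchangeable: comparison usage differs, and every declared input agrees.
Spot check at x=0, y=-2 — before: t := -2 | u := 6 | (min(min(x, t), (8 * t)) >= max(x, t)): false | x := -4 | result -4. after: t := -2 | u := 6 | (max(x, t) <= min(min(x, t), (8 * t))): false | x := -4 | result -4. Both give -4.
Across all 48 domain points the two functions coincide.
verdict: equivalent


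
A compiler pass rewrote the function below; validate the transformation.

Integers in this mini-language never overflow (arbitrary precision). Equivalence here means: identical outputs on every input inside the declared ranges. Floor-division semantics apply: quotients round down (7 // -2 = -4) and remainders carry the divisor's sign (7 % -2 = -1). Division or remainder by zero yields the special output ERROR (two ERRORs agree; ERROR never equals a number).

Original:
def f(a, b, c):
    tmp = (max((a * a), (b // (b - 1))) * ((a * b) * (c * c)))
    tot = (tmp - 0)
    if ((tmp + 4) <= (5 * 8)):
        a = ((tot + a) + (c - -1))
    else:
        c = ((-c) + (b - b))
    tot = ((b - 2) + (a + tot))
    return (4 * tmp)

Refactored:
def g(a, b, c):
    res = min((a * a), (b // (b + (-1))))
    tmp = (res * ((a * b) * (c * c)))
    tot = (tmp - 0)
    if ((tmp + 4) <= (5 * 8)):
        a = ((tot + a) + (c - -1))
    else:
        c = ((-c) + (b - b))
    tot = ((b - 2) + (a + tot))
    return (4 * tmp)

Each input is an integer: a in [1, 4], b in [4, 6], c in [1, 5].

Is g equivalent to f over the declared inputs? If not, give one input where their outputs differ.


These are not equivalent — on a=2, b=4, c=1 the outputs split (128 vs 32).
f: tmp=32, then tot=32, then ((tmp + 4) <= (5 * 8)) is true, then a=36, then tot=70, then returns 128
g: res=1, then tmp=8, then tot=8, then ((tmp + 4) <= (5 * 8)) is true, then a=12, then tot=22, then returns 32
verdict: not equivalent; witness: a=2, b=4, c=1


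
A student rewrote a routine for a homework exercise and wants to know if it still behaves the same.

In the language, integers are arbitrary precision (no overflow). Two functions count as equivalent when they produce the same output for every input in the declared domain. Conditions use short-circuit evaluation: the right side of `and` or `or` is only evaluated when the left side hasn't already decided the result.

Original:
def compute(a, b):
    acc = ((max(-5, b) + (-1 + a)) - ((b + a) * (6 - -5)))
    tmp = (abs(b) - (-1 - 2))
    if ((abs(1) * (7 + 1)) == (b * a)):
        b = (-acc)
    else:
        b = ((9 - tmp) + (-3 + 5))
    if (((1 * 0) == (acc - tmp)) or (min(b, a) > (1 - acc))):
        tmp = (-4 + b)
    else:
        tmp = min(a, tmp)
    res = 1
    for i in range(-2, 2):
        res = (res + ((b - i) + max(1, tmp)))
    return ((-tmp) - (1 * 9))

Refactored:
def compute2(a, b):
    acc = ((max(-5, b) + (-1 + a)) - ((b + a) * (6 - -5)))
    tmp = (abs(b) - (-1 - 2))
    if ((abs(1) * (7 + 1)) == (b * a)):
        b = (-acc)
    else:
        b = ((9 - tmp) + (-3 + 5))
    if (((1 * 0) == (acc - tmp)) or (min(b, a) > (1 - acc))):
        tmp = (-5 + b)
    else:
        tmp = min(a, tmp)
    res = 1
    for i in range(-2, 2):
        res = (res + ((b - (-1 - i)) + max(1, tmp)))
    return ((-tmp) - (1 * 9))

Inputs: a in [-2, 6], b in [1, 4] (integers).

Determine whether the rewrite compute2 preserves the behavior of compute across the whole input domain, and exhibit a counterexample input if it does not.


There is a counterexample at a=-2, b=1: -12 on one side, -11 on the other.
compute: acc becomes 9; next tmp becomes 4; next ((abs(1) * (7 + 1)) == (b * a)) evaluates to false; next b becomes 7; next (((1 * 0) == (acc - tmp)) or (min(b, a) > (1 - acc))) evaluates to true; next tmp becomes 3; next res becomes 1; next at i=-2:; next res becomes 13; next at i=-1:; next res becomes 24; next at i=0:; next res becomes 34; next at i=1:; next res becomes 43; next final value -12
compute2: acc becomes 9; next tmp becomes 4; next ((abs(1) * (7 + 1)) == (b * a)) evaluates to false; next b becomes 7; next (((1 * 0) == (acc - tmp)) or (min(b, a) > (1 - acc))) evaluates to true; next tmp becomes 2; next res becomes 1; next at i=-2:; next res becomes 9; next at i=-1:; next res becomes 18; next at i=0:; next res becomes 28; next at i=1:; next res becomes 39; next final value -11
verdict: not equivalent; witness: a=-2, b=1


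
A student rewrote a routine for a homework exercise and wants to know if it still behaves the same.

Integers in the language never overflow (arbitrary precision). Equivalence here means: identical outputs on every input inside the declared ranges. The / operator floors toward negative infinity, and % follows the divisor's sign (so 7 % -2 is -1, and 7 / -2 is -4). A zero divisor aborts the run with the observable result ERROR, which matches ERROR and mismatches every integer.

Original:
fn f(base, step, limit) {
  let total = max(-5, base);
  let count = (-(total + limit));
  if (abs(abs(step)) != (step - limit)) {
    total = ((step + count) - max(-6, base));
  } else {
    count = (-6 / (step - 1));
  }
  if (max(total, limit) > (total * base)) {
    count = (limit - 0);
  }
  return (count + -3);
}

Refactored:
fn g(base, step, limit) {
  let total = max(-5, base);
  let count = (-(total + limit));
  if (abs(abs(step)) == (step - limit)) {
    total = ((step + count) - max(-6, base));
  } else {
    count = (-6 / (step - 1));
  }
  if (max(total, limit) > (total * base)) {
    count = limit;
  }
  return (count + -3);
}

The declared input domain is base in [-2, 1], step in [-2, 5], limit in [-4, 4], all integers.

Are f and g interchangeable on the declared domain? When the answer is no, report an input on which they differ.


Run the pair on base=-2, step=-2, limit=-4.
f: total = -2; count = 6; (abs(abs(step)) != (step - limit)) -> false; count = 2; (max(total, limit) > (total * base)) -> false; return -1
g: total = -2; count = 6; (abs(abs(step)) == (step - limit)) -> true; total = 6; (max(total, limit) > (total * base)) -> true; count = -4; return -7
-1 vs -7 — the two versions disagree here.
verdict: not equivalent; witness: base=-2, step=-2, limit=-4


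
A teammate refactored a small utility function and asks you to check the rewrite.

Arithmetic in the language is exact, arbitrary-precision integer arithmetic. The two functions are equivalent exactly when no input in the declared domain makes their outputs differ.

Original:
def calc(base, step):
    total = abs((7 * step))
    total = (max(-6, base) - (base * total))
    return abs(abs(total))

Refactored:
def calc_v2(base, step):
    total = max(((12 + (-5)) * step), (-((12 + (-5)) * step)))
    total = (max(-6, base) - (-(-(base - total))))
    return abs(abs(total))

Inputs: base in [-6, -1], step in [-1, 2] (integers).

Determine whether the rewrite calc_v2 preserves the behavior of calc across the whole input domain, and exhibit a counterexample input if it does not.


base=-6, step=-1 yields 36 from calc but 7 from calc_v2.
verdict: not equivalent; witness: base=-6, step=-1


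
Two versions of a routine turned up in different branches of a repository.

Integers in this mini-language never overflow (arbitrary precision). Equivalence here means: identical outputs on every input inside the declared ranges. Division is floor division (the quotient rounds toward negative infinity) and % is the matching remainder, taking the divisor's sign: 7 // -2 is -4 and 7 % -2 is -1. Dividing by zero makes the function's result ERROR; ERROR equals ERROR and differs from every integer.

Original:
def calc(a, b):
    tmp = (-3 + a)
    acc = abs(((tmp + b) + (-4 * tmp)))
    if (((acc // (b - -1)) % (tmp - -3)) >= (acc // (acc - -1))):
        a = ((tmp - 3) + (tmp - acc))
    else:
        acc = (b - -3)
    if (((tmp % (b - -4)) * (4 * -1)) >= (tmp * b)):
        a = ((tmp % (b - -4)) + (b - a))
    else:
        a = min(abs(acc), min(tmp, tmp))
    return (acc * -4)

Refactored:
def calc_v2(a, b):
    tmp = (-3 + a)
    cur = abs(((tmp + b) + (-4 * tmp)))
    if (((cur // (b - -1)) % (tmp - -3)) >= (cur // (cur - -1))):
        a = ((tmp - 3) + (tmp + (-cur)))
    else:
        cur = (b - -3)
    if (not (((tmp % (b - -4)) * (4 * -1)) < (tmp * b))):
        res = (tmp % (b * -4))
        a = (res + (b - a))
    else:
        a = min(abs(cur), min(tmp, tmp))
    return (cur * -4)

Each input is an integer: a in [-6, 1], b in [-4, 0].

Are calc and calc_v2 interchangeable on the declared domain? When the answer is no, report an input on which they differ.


Not equivalent: a=-5, b=0 separates them (-12 vs ERROR).
calc: tmp := -8 | acc := 24 | (((acc // (b - -1)) % (tmp - -3)) >= (acc // (acc - -1))): false | acc := 3 | (((tmp % (b - -4)) * (4 * -1)) >= (tmp * b)): true | a := 5 | result -12
calc_v2: tmp := -8 | cur := 24 | (((cur // (b - -1)) % (tmp - -3)) >= (cur // (cur - -1))): false | cur := 3 | (not (((tmp % (b - -4)) * (4 * -1)) < (tmp * b))): true | divide-by-zero, output ERROR
verdict: not equivalent; witness: a=-5, b=0


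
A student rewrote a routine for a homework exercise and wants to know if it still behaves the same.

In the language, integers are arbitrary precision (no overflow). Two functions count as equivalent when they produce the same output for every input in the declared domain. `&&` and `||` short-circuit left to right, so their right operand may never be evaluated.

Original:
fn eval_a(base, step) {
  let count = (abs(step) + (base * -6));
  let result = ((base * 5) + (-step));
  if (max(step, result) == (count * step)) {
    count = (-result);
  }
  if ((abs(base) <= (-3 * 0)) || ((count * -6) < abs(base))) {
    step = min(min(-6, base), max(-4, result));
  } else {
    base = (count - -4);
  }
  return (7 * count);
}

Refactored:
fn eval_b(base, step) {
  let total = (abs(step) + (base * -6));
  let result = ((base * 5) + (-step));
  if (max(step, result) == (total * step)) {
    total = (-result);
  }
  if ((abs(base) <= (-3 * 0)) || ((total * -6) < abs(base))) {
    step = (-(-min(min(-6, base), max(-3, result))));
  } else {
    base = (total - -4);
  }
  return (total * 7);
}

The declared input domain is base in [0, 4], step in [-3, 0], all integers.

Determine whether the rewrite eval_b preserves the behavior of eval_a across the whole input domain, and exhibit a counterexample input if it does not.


The edit looks behavioral (`-4` became `-3`), but over these ranges it never changes the outcome.
One worked example (base=0, step=-2) — eval_a: count=2, then result=2, then (max(step, result) == (count * step)) is false, then ((abs(base) <= (-3 * 0)) || ((count * -6) < abs(base))) is true, then step=-6, then returns 14; eval_b: total=2, then result=2, then (max(step, result) == (total * step)) is false, then ((abs(base) <= (-3 * 0)) || ((total * -6) < abs(base))) is true, then step=-6, then returns 14; agreement on 14.
Checked all 20 inputs in the declared domain: the outputs agree on every one.
verdict: equivalent


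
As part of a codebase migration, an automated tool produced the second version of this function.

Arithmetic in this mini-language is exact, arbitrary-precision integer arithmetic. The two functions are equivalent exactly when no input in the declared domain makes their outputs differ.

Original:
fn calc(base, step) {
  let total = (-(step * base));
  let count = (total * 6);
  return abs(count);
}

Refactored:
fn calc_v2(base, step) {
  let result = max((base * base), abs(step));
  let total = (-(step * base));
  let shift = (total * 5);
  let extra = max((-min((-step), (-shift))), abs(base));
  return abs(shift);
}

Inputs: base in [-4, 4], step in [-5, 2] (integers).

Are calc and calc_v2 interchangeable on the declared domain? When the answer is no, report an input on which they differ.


These are not equivalent — on base=-4, step=-5 the outputs split (120 vs 100).
calc: total becomes -20; next count becomes -120; next final value 120
calc_v2: result becomes 16; next total becomes -20; next shift becomes -100; next extra becomes 4; next final value 100
verdict: not equivalent; witness: base=-4, step=-5


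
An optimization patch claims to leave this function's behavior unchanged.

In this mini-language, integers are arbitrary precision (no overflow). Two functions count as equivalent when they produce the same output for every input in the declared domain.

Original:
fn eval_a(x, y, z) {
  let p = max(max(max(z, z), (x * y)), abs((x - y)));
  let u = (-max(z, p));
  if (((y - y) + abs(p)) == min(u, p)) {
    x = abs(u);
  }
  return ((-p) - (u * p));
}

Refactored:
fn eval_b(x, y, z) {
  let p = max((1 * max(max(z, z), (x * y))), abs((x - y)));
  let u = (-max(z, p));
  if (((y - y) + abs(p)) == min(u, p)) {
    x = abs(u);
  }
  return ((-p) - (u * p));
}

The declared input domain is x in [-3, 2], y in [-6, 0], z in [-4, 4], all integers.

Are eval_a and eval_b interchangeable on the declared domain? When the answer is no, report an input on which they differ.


Although constant usage differs, and arithmetic usage differs, 378/378 inputs agree.
verdict: equivalent


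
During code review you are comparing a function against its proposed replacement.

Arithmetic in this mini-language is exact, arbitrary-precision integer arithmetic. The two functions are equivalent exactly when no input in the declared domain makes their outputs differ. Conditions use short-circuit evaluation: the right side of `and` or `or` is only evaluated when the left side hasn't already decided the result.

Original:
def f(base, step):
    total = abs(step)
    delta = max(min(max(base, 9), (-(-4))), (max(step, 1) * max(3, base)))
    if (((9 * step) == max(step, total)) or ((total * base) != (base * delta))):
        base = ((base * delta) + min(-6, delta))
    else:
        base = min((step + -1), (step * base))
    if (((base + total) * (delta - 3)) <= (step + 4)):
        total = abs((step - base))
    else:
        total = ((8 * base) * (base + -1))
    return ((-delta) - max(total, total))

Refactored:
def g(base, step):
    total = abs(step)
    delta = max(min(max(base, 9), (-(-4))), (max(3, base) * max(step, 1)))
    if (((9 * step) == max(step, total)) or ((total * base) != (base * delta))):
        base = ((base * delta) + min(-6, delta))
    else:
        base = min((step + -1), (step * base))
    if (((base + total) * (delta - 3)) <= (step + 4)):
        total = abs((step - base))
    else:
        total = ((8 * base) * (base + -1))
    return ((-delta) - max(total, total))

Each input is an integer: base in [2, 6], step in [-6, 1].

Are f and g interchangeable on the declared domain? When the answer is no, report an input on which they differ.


Behavior is preserved: although same computation, different form, the outputs never diverge.
Tracing base=4, step=-6: f: total = 6; delta = 4; (((9 * step) == max(step, total)) or ((total * base) != (base * delta))) -> true; base = 10; (((base + total) * (delta - 3)) <= (step + 4)) -> false; total = 720; return -724 | g: total = 6; delta = 4; (((9 * step) == max(step, total)) or ((total * base) != (base * delta))) -> true; base = 10; (((base + total) * (delta - 3)) <= (step + 4)) -> false; total = 720; return -724 — matching result -724.
An exhaustive pass over the 40 declared inputs shows identical outputs.
verdict: equivalent


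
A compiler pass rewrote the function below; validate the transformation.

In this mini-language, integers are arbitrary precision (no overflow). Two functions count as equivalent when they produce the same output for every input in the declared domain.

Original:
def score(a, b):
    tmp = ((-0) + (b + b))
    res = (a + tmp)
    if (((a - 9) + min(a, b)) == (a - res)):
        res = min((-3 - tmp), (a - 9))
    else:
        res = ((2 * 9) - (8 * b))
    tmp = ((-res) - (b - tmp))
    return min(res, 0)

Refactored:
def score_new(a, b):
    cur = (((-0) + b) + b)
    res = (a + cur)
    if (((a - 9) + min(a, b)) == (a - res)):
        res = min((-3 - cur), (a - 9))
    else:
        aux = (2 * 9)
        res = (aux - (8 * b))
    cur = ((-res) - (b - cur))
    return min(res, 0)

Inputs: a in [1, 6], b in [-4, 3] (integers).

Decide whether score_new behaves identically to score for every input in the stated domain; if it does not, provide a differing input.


Comparing the listings, the differences include: statement counts differ; and local variable names differ.
One worked example (a=4, b=2) — score: tmp := 4 | res := 8 | (((a - 9) + min(a, b)) == (a - res)): false | res := 2 | tmp := 0 | result 0; score_new: cur := 4 | res := 8 | (((a - 9) + min(a, b)) == (a - res)): false | aux := 18 | res := 2 | cur := 0 | result 0; agreement on 0.
Every one of the 48 inputs gives matching results.
verdict: equivalent


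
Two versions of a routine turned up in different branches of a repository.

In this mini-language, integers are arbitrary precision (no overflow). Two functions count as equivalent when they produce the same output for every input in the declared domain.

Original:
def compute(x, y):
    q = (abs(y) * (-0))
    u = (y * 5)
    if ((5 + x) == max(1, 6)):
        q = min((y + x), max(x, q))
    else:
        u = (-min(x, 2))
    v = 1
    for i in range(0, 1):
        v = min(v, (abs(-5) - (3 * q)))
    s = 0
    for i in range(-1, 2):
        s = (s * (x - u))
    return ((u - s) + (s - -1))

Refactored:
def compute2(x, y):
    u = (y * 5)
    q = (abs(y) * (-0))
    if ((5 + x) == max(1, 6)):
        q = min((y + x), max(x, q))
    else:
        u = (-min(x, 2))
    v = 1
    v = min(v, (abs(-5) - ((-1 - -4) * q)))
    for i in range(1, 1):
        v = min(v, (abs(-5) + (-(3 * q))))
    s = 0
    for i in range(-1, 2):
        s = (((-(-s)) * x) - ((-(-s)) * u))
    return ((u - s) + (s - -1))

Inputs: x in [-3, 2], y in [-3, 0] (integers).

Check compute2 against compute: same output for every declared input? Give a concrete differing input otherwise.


Although constant usage differs; also arithmetic usage differs; also loop structure differs; also min/max/abs usage differs; also statement counts differ, 24/24 inputs agree.
verdict: equivalent


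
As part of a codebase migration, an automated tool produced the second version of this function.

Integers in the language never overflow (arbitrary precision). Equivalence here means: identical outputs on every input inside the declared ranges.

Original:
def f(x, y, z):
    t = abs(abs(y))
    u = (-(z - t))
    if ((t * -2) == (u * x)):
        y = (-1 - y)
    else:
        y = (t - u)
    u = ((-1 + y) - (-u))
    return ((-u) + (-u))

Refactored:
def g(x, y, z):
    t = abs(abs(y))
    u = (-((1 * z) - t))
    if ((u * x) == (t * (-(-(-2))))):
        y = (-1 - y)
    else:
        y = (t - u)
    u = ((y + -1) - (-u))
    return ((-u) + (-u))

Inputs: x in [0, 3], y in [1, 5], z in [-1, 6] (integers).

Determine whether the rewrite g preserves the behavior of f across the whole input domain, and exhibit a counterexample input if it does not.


This is a faithful refactor — arithmetic usage differs, plus constant usage differs, but the computed results match everywhere.
Spot check at x=0, y=4, z=-1 — f: t becomes 4; next u becomes 5; next ((t * -2) == (u * x)) evaluates to false; next y becomes -1; next u becomes 3; next final value -6. g: t becomes 4; next u becomes 5; next ((u * x) == (t * (-(-(-2))))) evaluates to false; next y becomes -1; next u becomes 3; next final value -6. Both give -6.
An exhaustive pass over the 160 declared inputs shows identical outputs.
verdict: equivalent


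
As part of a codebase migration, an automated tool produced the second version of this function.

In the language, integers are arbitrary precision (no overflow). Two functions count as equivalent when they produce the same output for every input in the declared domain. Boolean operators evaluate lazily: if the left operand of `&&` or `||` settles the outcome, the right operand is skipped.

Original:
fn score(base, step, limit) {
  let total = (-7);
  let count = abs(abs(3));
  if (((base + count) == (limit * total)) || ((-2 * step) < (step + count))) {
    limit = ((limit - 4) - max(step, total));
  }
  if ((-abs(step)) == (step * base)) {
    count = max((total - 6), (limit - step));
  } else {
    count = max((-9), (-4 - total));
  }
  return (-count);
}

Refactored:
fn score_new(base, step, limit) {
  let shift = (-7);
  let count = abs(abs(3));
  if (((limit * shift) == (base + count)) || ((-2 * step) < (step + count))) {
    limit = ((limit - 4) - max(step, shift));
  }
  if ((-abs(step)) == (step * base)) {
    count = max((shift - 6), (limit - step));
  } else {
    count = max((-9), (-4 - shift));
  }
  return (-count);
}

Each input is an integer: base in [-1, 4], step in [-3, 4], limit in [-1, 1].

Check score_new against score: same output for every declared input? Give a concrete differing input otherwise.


The two versions differ — the changes include local variable names differ.
Spot check at base=1, step=0, limit=-1 — score: total=-7, then count=3, then (((base + count) == (limit * total)) || ((-2 * step) < (step + count))) is true, then limit=-5, then ((-abs(step)) == (step * base)) is true, then count=-5, then returns 5. score_new: shift=-7, then count=3, then (((limit * shift) == (base + count)) || ((-2 * step) < (step + count))) is true, then limit=-5, then ((-abs(step)) == (step * base)) is true, then count=-5, then returns 5. Both give 5.
Across all 144 domain points the two functions coincide.
verdict: equivalent


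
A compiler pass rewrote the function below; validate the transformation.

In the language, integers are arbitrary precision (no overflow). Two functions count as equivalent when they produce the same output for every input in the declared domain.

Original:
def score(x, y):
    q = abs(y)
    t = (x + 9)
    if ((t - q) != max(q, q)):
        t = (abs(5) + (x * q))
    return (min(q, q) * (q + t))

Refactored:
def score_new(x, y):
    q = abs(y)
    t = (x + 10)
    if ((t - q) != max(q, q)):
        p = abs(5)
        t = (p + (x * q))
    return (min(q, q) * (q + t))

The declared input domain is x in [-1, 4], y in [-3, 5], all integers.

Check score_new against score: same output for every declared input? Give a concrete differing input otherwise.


On input x=-1, y=4, score returns 48 while score_new returns 20.
verdict: not equivalent; witness: x=-1, y=4


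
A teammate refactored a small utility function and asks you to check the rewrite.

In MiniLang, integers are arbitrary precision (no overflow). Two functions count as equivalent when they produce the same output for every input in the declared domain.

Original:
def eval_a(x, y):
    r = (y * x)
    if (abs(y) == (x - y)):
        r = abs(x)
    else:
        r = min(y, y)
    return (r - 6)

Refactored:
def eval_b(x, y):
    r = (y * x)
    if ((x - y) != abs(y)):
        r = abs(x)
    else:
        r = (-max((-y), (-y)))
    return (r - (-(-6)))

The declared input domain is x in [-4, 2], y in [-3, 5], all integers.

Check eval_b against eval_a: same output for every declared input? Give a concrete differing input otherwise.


The rewrite breaks on x=-4, y=-3, where the results are -9 and -2.
eval_a: r=12, then (abs(y) == (x - y)) is false, then r=-3, then returns -9
eval_b: r=12, then ((x - y) != abs(y)) is true, then r=4, then returns -2
verdict: not equivalent; witness: x=-4, y=-3


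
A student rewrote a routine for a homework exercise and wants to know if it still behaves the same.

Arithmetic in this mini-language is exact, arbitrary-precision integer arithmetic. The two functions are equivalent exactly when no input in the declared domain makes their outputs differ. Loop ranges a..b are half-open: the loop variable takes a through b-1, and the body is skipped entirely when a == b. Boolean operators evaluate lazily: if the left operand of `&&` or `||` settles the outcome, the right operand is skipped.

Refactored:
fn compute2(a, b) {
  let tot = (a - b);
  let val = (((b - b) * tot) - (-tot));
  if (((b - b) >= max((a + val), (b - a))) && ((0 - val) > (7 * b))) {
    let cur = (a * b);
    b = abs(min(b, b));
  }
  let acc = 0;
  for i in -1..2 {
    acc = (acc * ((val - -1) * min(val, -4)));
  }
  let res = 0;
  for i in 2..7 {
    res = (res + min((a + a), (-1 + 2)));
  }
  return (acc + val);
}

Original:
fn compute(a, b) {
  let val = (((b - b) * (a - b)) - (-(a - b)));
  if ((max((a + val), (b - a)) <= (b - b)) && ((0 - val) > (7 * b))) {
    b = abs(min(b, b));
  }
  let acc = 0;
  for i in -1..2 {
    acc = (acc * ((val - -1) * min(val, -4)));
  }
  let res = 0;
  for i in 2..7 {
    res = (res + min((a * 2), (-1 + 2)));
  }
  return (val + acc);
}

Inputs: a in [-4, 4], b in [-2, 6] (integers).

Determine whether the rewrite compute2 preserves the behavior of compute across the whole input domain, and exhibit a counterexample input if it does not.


Behavior is preserved: although comparison usage differs; and statement counts differ; and constant usage differs; and local variable names differ; and arithmetic usage differs, the outputs never diverge.
Spot check at a=1, b=0 — compute: val=1, then ((max((a + val), (b - a)) <= (b - b)) && ((0 - val) > (7 * b))) is false, then acc=0, then (i=-1), then acc=0, then (i=0), then acc=0, then (i=1), then acc=0, then res=0, then (i=2), then res=1, then (i=3), then res=2, then (i=4), then res=3, then (i=5), then res=4, then (i=6), then res=5, then returns 1. compute2: tot=1, then val=1, then (((b - b) >= max((a + val), (b - a))) && ((0 - val) > (7 * b))) is false, then acc=0, then (i=-1), then acc=0, then (i=0), then acc=0, then (i=1), then acc=0, then res=0, then (i=2), then res=1, then (i=3), then res=2, then (i=4), then res=3, then (i=5), then res=4, then (i=6), then res=5, then returns 1. Both give 1.
Sweeping the whole domain (81 inputs) finds no disagreement.
verdict: equivalent


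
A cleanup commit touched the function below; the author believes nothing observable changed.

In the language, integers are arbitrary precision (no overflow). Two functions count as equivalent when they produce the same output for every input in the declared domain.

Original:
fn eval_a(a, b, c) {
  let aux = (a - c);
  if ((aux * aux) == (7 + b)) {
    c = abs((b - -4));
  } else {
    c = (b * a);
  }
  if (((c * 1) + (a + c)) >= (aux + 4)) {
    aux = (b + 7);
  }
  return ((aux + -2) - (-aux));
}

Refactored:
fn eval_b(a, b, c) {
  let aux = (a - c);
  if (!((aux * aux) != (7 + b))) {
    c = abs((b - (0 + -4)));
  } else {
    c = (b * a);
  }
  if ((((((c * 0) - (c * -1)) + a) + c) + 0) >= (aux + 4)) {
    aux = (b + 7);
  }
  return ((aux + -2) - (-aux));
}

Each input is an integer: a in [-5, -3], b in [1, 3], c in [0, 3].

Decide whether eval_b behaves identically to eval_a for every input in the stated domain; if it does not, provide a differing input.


Comparing the listings, the differences include: constant usage differs, plus comparison usage differs, plus boolean connective usage differs, plus arithmetic usage differs.
One worked example (a=-3, b=2, c=1) — eval_a: aux becomes -4; next ((aux * aux) == (7 + b)) evaluates to false; next c becomes -6; next (((c * 1) + (a + c)) >= (aux + 4)) evaluates to false; next final value -10; eval_b: aux becomes -4; next (!((aux * aux) != (7 + b))) evaluates to false; next c becomes -6; next ((((((c * 0) - (c * -1)) + a) + c) + 0) >= (aux + 4)) evaluates to false; next final value -10; agreement on -10.
Checked all 36 inputs in the declared domain: the outputs agree on every one.
verdict: equivalent


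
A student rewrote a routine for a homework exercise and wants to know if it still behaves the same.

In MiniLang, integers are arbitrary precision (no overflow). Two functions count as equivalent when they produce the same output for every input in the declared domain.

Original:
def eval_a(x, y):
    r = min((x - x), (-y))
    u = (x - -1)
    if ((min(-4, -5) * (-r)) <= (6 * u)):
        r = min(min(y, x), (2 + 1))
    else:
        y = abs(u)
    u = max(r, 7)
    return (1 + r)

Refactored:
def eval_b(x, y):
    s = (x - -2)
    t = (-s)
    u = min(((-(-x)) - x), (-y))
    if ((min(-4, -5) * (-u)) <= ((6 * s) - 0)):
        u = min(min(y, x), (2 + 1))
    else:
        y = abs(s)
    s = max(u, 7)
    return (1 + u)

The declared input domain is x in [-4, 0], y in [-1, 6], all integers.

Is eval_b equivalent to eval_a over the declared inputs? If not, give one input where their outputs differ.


Try x=-4, y=3.
eval_a: r becomes -3; next u becomes -3; next ((min(-4, -5) * (-r)) <= (6 * u)) evaluates to false; next y becomes 3; next u becomes 7; next final value -2
eval_b: s becomes -2; next t becomes 2; next u becomes -3; next ((min(-4, -5) * (-u)) <= ((6 * s) - 0)) evaluates to true; next u becomes -4; next s becomes 7; next final value -3
-2 against -3: the behavior changed.
verdict: not equivalent; witness: x=-4, y=3


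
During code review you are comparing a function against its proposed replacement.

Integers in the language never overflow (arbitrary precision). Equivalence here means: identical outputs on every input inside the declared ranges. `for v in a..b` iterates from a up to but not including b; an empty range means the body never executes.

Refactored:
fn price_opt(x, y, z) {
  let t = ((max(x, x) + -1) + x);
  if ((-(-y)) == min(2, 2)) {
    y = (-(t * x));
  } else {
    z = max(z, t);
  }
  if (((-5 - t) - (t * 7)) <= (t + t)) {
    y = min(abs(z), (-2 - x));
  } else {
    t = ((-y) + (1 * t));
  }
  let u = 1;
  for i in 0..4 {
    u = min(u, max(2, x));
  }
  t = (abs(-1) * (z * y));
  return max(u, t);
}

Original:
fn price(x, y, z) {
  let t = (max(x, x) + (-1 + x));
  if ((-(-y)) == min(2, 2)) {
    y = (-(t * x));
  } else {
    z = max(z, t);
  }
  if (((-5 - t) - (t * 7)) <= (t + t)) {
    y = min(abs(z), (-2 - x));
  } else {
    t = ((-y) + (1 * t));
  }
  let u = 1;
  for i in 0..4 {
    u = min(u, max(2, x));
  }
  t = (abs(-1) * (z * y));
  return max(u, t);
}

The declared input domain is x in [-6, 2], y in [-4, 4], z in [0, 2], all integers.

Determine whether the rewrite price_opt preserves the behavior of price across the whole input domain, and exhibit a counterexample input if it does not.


Reading the diff, among the changes: same computation, different form.
As a probe, take x=0, y=-3, z=1: price runs t = -1; ((-(-y)) == min(2, 2)) -> false; z = 1; (((-5 - t) - (t * 7)) <= (t + t)) -> false; t = 2; u = 1; [i=0]; u = 1; [i=1]; u = 1; [i=2]; u = 1; [i=3]; u = 1; t = -3; return 1; price_opt runs t = -1; ((-(-y)) == min(2, 2)) -> false; z = 1; (((-5 - t) - (t * 7)) <= (t + t)) -> false; t = 2; u = 1; [i=0]; u = 1; [i=1]; u = 1; [i=2]; u = 1; [i=3]; u = 1; t = -3; return 1; both end at 1.
Across all 243 domain points the two functions coincide.
verdict: equivalent


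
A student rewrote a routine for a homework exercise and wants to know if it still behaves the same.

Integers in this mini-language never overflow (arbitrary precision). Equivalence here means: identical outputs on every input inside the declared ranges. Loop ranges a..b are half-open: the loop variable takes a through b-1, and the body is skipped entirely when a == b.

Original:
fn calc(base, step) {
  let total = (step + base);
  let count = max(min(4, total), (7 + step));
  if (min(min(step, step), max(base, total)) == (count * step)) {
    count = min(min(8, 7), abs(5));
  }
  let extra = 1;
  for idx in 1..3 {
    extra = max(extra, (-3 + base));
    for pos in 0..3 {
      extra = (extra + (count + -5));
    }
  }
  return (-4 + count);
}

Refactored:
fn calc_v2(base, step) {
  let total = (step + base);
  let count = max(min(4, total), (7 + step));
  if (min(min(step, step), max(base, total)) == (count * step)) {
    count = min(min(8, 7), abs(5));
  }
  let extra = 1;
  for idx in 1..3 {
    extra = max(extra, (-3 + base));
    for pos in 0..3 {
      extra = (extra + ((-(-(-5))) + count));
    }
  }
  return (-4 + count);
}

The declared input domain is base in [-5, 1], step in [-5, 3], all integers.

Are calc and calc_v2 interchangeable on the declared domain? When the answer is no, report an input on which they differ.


Behavior is preserved: although same computation, different form, the outputs never diverge.
Tracing base=-4, step=-1: calc: total := -5 | count := 6 | (min(min(step, step), max(base, total)) == (count * step)): false | extra := 1 | iter idx=1: | extra := 1 | iter pos=0: | extra := 2 | iter pos=1: | extra := 3 | iter pos=2: | extra := 4 | iter idx=2: | extra := 4 | iter pos=0: | extra := 5 | iter pos=1: | extra := 6 | iter pos=2: | extra := 7 | result 2 | calc_v2: total := -5 | count := 6 | (min(min(step, step), max(base, total)) == (count * step)): false | extra := 1 | iter idx=1: | extra := 1 | iter pos=0: | extra := 2 | iter pos=1: | extra := 3 | iter pos=2: | extra := 4 | iter idx=2: | extra := 4 | iter pos=0: | extra := 5 | iter pos=1: | extra := 6 | iter pos=2: | extra := 7 | result 2 — matching result 2.
Sweeping the whole domain (63 inputs) finds no disagreement.
verdict: equivalent


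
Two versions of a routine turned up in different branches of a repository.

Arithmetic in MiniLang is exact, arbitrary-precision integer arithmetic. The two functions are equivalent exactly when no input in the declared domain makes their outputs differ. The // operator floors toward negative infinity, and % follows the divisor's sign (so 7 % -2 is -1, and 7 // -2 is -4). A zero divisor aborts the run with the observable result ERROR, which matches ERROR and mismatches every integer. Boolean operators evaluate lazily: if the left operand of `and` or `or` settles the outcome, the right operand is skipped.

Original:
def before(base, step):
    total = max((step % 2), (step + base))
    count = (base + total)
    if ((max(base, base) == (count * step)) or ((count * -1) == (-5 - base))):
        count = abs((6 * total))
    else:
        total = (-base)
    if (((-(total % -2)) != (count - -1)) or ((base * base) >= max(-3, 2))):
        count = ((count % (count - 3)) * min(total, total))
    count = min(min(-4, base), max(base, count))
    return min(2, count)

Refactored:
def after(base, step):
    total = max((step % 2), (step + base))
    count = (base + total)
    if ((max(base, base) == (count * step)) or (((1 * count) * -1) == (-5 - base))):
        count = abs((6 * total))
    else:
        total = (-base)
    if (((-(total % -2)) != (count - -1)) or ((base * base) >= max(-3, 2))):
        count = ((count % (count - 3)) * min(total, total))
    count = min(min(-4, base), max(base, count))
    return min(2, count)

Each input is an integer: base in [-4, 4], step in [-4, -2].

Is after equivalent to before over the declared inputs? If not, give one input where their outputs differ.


Comparing the listings, the differences include: constant usage differs; also arithmetic usage differs.
Tracing base=2, step=-4: before: total = 0; count = 2; ((max(base, base) == (count * step)) or ((count * -1) == (-5 - base))) -> false; total = -2; (((-(total % -2)) != (count - -1)) or ((base * base) >= max(-3, 2))) -> true; count = 0; count = -4; return -4 | after: total = 0; count = 2; ((max(base, base) == (count * step)) or (((1 * count) * -1) == (-5 - base))) -> false; total = -2; (((-(total % -2)) != (count - -1)) or ((base * base) >= max(-3, 2))) -> true; count = 0; count = -4; return -4 — matching result -4.
Every one of the 27 inputs gives matching results.
verdict: equivalent


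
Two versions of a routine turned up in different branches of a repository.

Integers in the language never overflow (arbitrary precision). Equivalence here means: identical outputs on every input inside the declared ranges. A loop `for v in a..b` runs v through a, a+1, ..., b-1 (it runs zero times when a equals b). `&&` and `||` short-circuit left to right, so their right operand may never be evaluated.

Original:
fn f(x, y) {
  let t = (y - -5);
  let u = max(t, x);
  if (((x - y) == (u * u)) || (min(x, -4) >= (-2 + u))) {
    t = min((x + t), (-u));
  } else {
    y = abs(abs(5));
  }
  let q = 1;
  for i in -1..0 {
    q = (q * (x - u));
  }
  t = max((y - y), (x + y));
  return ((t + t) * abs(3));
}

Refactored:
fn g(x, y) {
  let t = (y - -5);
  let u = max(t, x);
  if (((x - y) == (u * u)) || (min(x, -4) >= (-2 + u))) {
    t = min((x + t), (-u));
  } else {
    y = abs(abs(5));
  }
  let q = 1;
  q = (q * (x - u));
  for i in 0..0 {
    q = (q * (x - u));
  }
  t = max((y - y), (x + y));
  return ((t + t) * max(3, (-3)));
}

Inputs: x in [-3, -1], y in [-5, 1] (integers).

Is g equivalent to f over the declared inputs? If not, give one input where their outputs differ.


Differences: statement counts differ; and constant usage differs; and arithmetic usage differs; and loop structure differs; and min/max/abs usage differs — yet all 21 inputs agree.
verdict: equivalent
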